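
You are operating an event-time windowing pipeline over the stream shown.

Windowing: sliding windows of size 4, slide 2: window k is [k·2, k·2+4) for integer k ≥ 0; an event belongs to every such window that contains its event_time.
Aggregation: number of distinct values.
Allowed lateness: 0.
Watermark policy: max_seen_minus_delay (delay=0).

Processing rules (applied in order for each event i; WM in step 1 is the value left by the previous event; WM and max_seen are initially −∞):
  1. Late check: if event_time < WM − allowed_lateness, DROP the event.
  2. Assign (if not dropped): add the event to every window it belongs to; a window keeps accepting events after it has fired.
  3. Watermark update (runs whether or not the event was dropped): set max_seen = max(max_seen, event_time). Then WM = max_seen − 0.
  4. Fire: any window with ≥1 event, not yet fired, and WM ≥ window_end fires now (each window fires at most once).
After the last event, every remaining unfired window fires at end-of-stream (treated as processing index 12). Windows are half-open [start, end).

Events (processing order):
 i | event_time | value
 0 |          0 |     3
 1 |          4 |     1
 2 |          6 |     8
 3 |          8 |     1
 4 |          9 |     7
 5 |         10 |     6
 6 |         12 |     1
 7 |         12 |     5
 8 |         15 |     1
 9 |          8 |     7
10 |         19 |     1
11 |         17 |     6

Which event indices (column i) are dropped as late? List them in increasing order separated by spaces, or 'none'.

9 11

i=0 t=0 v=3: → [0,4); WM=0
i=1 t=4 v=1: → [4,8),[2,6); WM=4; [0,4) fires=1
i=2 t=6 v=8: → [6,10),[4,8); WM=6; [2,6) fires=1
i=3 t=8 v=1: → [8,12),[6,10); WM=8; [4,8) fires=2
i=4 t=9 v=7: → [8,12),[6,10); WM=9
i=5 t=10 v=6: → [10,14),[8,12); WM=10; [6,10) fires=3
i=6 t=12 v=1: → [12,16),[10,14); WM=12; [8,12) fires=3
i=7 t=12 v=5: → [12,16),[10,14); WM=12
i=8 t=15 v=1: → [14,18),[12,16); WM=15; [10,14) fires=3
i=9 t=8 v=7: DROP (t<15-0); WM=15
i=10 t=19 v=1: → [18,22),[16,20); WM=19; [12,16) fires=2 [14,18) fires=1
i=11 t=17 v=6: DROP (t<19-0); WM=19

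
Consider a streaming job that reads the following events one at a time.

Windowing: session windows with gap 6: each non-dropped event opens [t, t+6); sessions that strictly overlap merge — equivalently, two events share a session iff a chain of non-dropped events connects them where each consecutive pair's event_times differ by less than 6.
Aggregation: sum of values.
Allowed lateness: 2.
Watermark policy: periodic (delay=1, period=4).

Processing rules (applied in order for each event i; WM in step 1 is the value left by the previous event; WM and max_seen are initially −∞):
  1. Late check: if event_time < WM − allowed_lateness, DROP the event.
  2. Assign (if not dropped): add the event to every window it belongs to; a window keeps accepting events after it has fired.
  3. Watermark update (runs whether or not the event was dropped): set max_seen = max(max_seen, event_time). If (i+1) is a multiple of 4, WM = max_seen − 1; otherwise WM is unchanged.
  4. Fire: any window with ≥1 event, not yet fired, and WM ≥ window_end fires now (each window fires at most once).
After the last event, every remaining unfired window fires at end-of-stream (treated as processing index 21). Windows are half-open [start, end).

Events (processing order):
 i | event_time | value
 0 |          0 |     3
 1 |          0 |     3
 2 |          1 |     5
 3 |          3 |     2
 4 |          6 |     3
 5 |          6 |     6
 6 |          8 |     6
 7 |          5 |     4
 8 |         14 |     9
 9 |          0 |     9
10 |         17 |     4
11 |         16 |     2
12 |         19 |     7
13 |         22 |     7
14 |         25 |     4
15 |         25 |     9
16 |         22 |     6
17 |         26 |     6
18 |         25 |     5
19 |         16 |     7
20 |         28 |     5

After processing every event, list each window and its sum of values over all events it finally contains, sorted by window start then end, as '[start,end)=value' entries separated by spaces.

i=0 t=0 v=3: → [0,6); WM=−∞
i=1 t=0 v=3: → [0,6); WM=−∞
i=2 t=1 v=5: → [0,7); WM=−∞
i=3 t=3 v=2: → [0,9); WM=2
i=4 t=6 v=3: → [0,12); WM=2
i=5 t=6 v=6: → [0,12); WM=2
i=6 t=8 v=6: → [0,14); WM=2
i=7 t=5 v=4: → [0,14); WM=7
i=8 t=14 v=9: → [14,20); WM=7
i=9 t=0 v=9: DROP (t<7-2); WM=7
i=10 t=17 v=4: → [14,23); WM=7
i=11 t=16 v=2: → [14,23); WM=16
i=12 t=19 v=7: → [14,25); WM=16
i=13 t=22 v=7: → [14,28); WM=16
i=14 t=25 v=4: → [14,31); WM=16
i=15 t=25 v=9: → [14,31); WM=24
i=16 t=22 v=6: → [14,31); WM=24
i=17 t=26 v=6: → [14,32); WM=24
i=18 t=25 v=5: → [14,32); WM=24
i=19 t=16 v=7: DROP (t<24-2); WM=25
i=20 t=28 v=5: → [14,34); WM=25

[0,14)=32 [14,34)=64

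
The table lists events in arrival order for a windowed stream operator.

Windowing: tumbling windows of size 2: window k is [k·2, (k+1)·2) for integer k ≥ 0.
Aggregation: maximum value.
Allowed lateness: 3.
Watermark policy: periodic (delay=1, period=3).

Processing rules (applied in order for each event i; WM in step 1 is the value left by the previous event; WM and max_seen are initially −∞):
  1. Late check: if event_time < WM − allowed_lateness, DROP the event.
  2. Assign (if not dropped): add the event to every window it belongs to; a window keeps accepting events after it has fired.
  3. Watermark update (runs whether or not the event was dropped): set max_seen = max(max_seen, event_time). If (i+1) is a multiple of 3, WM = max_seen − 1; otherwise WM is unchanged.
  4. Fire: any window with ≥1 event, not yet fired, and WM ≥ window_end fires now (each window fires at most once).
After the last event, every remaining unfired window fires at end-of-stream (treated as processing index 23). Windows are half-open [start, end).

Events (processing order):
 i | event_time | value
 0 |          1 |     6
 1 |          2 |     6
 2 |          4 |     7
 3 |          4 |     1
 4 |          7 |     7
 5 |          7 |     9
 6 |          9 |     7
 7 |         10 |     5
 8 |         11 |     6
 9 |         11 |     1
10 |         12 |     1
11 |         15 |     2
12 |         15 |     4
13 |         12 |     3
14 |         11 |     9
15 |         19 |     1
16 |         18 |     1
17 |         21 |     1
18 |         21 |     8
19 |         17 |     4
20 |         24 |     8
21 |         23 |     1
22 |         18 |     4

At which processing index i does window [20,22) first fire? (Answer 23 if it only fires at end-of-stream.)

i=0 t=1 v=6: → [0,2); WM=−∞
i=1 t=2 v=6: → [2,4); WM=−∞
i=2 t=4 v=7: → [4,6); WM=3; [0,2) fires=6
i=3 t=4 v=1: → [4,6); WM=3
i=4 t=7 v=7: → [6,8); WM=3
i=5 t=7 v=9: → [6,8); WM=6; [2,4) fires=6 [4,6) fires=7
i=6 t=9 v=7: → [8,10); WM=6
i=7 t=10 v=5: → [10,12); WM=6
i=8 t=11 v=6: → [10,12); WM=10; [6,8) fires=9 [8,10) fires=7
i=9 t=11 v=1: → [10,12); WM=10
i=10 t=12 v=1: → [12,14); WM=10
i=11 t=15 v=2: → [14,16); WM=14; [10,12) fires=6 [12,14) fires=1
i=12 t=15 v=4: → [14,16); WM=14
i=13 t=12 v=3: → [12,14); WM=14
i=14 t=11 v=9: → [10,12); WM=14
i=15 t=19 v=1: → [18,20); WM=14
i=16 t=18 v=1: → [18,20); WM=14
i=17 t=21 v=1: → [20,22); WM=20; [14,16) fires=4 [18,20) fires=1
i=18 t=21 v=8: → [20,22); WM=20
i=19 t=17 v=4: → [16,18); WM=20; [16,18) fires=4
i=20 t=24 v=8: → [24,26); WM=23; [20,22) fires=8
i=21 t=23 v=1: → [22,24); WM=23
i=22 t=18 v=4: DROP (t<23-3); WM=23

20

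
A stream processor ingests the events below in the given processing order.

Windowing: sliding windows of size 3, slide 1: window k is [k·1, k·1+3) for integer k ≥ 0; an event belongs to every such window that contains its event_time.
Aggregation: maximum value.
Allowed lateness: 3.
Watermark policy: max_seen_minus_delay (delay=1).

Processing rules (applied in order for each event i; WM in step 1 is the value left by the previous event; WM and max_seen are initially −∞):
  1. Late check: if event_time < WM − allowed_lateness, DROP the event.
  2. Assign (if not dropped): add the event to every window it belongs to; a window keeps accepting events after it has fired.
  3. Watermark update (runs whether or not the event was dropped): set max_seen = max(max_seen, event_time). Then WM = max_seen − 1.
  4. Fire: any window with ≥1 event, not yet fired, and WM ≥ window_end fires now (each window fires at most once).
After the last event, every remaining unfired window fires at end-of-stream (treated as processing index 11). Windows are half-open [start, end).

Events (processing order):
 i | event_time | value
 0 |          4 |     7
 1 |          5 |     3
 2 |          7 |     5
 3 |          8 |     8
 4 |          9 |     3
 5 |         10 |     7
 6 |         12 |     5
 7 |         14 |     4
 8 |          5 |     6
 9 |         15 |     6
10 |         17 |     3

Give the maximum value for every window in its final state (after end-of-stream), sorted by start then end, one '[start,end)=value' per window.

[2,5)=7 [3,6)=7 [4,7)=7 [5,8)=5 [6,9)=8 [7,10)=8 [8,11)=8 [9,12)=7 [10,13)=7 [11,14)=5 [12,15)=5 [13,16)=6 [14,17)=6 [15,18)=6 [16,19)=3 [17,20)=3

i=0 t=4 v=7: → [4,7),[3,6),[2,5); WM=3
i=1 t=5 v=3: → [5,8),[4,7),[3,6); WM=4
i=2 t=7 v=5: → [7,10),[6,9),[5,8); WM=6; [2,5) fires=7 [3,6) fires=7
i=3 t=8 v=8: → [8,11),[7,10),[6,9); WM=7; [4,7) fires=7
i=4 t=9 v=3: → [9,12),[8,11),[7,10); WM=8; [5,8) fires=5
i=5 t=10 v=7: → [10,13),[9,12),[8,11); WM=9; [6,9) fires=8
i=6 t=12 v=5: → [12,15),[11,14),[10,13); WM=11; [7,10) fires=8 [8,11) fires=8
i=7 t=14 v=4: → [14,17),[13,16),[12,15); WM=13; [9,12) fires=7 [10,13) fires=7
i=8 t=5 v=6: DROP (t<13-3); WM=13
i=9 t=15 v=6: → [15,18),[14,17),[13,16); WM=14; [11,14) fires=5
i=10 t=17 v=3: → [17,20),[16,19),[15,18); WM=16; [12,15) fires=5 [13,16) fires=6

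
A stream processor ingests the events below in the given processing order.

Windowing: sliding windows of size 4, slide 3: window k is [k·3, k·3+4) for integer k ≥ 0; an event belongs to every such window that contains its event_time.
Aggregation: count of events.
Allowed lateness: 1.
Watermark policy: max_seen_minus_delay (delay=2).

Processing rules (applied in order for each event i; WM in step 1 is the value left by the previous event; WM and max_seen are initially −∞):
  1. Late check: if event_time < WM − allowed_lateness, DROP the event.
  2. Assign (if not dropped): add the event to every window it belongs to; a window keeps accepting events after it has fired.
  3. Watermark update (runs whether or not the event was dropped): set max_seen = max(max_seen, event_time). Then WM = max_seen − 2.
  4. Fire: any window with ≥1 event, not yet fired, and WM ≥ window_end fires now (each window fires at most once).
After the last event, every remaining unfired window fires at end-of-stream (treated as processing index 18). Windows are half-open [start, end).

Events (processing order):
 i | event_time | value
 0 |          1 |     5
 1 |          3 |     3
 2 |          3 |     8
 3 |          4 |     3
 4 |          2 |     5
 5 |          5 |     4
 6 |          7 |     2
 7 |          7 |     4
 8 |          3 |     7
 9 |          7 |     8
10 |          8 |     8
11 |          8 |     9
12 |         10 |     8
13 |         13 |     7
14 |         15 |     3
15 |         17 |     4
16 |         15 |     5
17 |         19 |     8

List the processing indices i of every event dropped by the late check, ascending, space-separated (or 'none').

i=0 t=1 v=5: → [0,4); WM=-1
i=1 t=3 v=3: → [3,7),[0,4); WM=1
i=2 t=3 v=8: → [3,7),[0,4); WM=1
i=3 t=4 v=3: → [3,7); WM=2
i=4 t=2 v=5: → [0,4); WM=2
i=5 t=5 v=4: → [3,7); WM=3
i=6 t=7 v=2: → [6,10); WM=5; [0,4) fires=4
i=7 t=7 v=4: → [6,10); WM=5
i=8 t=3 v=7: DROP (t<5-1); WM=5
i=9 t=7 v=8: → [6,10); WM=5
i=10 t=8 v=8: → [6,10); WM=6
i=11 t=8 v=9: → [6,10); WM=6
i=12 t=10 v=8: → [9,13); WM=8; [3,7) fires=4
i=13 t=13 v=7: → [12,16); WM=11; [6,10) fires=5
i=14 t=15 v=3: → [15,19),[12,16); WM=13; [9,13) fires=1
i=15 t=17 v=4: → [15,19); WM=15
i=16 t=15 v=5: → [15,19),[12,16); WM=15
i=17 t=19 v=8: → [18,22); WM=17; [12,16) fires=3

8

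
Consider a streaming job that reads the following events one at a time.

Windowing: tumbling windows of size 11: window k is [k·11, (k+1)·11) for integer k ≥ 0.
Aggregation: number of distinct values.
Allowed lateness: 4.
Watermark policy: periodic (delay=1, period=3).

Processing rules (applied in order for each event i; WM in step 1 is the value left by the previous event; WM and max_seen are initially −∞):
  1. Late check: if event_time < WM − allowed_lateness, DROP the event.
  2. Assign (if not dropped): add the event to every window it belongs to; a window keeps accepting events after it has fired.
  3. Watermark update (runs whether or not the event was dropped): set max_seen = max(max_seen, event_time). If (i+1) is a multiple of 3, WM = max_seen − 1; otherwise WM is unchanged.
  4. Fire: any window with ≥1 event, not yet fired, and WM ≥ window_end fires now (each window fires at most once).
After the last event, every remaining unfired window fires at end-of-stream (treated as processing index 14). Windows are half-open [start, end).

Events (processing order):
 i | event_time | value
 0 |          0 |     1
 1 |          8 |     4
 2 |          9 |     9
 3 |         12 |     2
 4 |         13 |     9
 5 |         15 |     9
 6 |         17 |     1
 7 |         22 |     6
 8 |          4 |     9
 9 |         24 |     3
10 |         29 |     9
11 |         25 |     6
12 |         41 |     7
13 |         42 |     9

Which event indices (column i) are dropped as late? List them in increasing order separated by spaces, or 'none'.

i=0 t=0 v=1: → [0,11); WM=−∞
i=1 t=8 v=4: → [0,11); WM=−∞
i=2 t=9 v=9: → [0,11); WM=8
i=3 t=12 v=2: → [11,22); WM=8
i=4 t=13 v=9: → [11,22); WM=8
i=5 t=15 v=9: → [11,22); WM=14; [0,11) fires=3
i=6 t=17 v=1: → [11,22); WM=14
i=7 t=22 v=6: → [22,33); WM=14
i=8 t=4 v=9: DROP (t<14-4); WM=21
i=9 t=24 v=3: → [22,33); WM=21
i=10 t=29 v=9: → [22,33); WM=21
i=11 t=25 v=6: → [22,33); WM=28; [11,22) fires=3
i=12 t=41 v=7: → [33,44); WM=28
i=13 t=42 v=9: → [33,44); WM=28

8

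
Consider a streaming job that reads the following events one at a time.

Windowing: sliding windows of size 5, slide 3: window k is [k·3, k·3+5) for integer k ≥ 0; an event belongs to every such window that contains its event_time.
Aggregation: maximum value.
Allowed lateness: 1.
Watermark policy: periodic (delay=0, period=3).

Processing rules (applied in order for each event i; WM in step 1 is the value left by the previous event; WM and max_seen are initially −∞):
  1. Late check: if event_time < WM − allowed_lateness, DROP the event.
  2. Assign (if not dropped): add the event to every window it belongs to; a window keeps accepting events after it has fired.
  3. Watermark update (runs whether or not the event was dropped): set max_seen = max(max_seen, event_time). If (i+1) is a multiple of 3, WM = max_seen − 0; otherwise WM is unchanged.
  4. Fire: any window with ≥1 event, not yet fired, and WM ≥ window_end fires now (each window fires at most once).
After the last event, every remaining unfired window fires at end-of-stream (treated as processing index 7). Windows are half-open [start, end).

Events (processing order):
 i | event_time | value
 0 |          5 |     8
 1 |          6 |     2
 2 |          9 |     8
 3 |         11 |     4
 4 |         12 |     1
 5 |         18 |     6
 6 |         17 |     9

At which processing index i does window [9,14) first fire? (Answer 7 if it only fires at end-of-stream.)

i=0 t=5 v=8: → [3,8); WM=−∞
i=1 t=6 v=2: → [6,11),[3,8); WM=−∞
i=2 t=9 v=8: → [9,14),[6,11); WM=9; [3,8) fires=8
i=3 t=11 v=4: → [9,14); WM=9
i=4 t=12 v=1: → [12,17),[9,14); WM=9
i=5 t=18 v=6: → [18,23),[15,20); WM=18; [6,11) fires=8 [9,14) fires=8 [12,17) fires=1
i=6 t=17 v=9: → [15,20); WM=18

5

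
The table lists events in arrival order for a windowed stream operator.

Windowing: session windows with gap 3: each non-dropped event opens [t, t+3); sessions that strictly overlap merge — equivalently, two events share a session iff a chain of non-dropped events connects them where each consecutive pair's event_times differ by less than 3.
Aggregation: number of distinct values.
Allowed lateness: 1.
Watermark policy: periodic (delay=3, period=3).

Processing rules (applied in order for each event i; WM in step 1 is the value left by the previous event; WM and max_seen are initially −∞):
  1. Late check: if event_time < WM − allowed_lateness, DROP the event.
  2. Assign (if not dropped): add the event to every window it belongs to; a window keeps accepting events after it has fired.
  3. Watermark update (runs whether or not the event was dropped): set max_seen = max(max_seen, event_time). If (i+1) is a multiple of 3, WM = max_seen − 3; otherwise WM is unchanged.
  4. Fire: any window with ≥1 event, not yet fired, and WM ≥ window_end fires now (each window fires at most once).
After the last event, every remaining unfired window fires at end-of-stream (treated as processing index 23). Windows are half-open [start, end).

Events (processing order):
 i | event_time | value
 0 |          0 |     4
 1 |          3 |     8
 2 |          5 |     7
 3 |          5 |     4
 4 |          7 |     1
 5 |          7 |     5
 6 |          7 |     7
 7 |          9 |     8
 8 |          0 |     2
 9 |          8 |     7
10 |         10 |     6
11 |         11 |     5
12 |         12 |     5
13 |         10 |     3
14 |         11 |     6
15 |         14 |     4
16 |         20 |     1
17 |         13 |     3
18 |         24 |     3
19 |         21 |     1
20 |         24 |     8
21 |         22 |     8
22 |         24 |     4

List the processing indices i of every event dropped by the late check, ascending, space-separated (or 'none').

8

i=0 t=0 v=4: → [0,3); WM=−∞
i=1 t=3 v=8: → [3,6); WM=−∞
i=2 t=5 v=7: → [3,8); WM=2
i=3 t=5 v=4: → [3,8); WM=2
i=4 t=7 v=1: → [3,10); WM=2
i=5 t=7 v=5: → [3,10); WM=4
i=6 t=7 v=7: → [3,10); WM=4
i=7 t=9 v=8: → [3,12); WM=4
i=8 t=0 v=2: DROP (t<4-1); WM=6
i=9 t=8 v=7: → [3,12); WM=6
i=10 t=10 v=6: → [3,13); WM=6
i=11 t=11 v=5: → [3,14); WM=8
i=12 t=12 v=5: → [3,15); WM=8
i=13 t=10 v=3: → [3,15); WM=8
i=14 t=11 v=6: → [3,15); WM=9
i=15 t=14 v=4: → [3,17); WM=9
i=16 t=20 v=1: → [20,23); WM=9
i=17 t=13 v=3: → [3,17); WM=17
i=18 t=24 v=3: → [24,27); WM=17
i=19 t=21 v=1: → [20,24); WM=17
i=20 t=24 v=8: → [24,27); WM=21
i=21 t=22 v=8: → [20,27); WM=21
i=22 t=24 v=4: → [20,27); WM=21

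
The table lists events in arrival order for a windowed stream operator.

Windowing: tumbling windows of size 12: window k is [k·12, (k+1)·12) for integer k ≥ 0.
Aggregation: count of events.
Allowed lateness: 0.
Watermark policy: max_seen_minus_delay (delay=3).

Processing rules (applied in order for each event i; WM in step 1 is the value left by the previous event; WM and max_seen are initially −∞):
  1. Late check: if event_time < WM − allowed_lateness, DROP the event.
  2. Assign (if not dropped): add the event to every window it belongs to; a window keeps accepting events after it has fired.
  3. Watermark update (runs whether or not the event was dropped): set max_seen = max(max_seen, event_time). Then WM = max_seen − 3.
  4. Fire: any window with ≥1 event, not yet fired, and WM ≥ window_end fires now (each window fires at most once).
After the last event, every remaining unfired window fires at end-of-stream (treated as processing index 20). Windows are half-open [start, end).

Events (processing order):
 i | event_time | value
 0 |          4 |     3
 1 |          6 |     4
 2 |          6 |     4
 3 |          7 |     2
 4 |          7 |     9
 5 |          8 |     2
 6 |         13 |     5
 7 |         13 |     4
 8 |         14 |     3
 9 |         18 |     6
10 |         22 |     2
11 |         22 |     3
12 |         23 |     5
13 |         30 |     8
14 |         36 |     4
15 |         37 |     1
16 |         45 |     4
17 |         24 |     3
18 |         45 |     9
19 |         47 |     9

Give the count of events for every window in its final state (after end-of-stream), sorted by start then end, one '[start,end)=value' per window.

i=0 t=4 v=3: → [0,12); WM=1
i=1 t=6 v=4: → [0,12); WM=3
i=2 t=6 v=4: → [0,12); WM=3
i=3 t=7 v=2: → [0,12); WM=4
i=4 t=7 v=9: → [0,12); WM=4
i=5 t=8 v=2: → [0,12); WM=5
i=6 t=13 v=5: → [12,24); WM=10
i=7 t=13 v=4: → [12,24); WM=10
i=8 t=14 v=3: → [12,24); WM=11
i=9 t=18 v=6: → [12,24); WM=15; [0,12) fires=6
i=10 t=22 v=2: → [12,24); WM=19
i=11 t=22 v=3: → [12,24); WM=19
i=12 t=23 v=5: → [12,24); WM=20
i=13 t=30 v=8: → [24,36); WM=27; [12,24) fires=7
i=14 t=36 v=4: → [36,48); WM=33
i=15 t=37 v=1: → [36,48); WM=34
i=16 t=45 v=4: → [36,48); WM=42; [24,36) fires=1
i=17 t=24 v=3: DROP (t<42-0); WM=42
i=18 t=45 v=9: → [36,48); WM=42
i=19 t=47 v=9: → [36,48); WM=44

[0,12)=6 [12,24)=7 [24,36)=1 [36,48)=5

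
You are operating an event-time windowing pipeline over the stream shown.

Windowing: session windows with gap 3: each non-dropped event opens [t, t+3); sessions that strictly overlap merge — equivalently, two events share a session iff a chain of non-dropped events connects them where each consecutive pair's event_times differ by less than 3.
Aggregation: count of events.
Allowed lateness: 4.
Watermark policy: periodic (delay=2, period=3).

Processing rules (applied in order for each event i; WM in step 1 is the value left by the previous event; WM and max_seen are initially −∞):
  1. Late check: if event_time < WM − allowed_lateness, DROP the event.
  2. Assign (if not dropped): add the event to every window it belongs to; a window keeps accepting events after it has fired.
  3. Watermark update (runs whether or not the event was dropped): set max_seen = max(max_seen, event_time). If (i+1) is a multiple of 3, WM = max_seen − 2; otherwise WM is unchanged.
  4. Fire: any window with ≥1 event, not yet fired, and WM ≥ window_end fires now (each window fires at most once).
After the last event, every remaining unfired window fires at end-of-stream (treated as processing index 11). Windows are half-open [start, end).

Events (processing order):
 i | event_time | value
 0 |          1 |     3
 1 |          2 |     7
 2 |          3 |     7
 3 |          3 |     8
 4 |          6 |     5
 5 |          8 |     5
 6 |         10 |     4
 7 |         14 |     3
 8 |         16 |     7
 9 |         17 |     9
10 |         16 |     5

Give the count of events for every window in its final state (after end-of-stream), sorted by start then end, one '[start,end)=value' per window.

i=0 t=1 v=3: → [1,4); WM=−∞
i=1 t=2 v=7: → [1,5); WM=−∞
i=2 t=3 v=7: → [1,6); WM=1
i=3 t=3 v=8: → [1,6); WM=1
i=4 t=6 v=5: → [6,9); WM=1
i=5 t=8 v=5: → [6,11); WM=6
i=6 t=10 v=4: → [6,13); WM=6
i=7 t=14 v=3: → [14,17); WM=6
i=8 t=16 v=7: → [14,19); WM=14
i=9 t=17 v=9: → [14,20); WM=14
i=10 t=16 v=5: → [14,20); WM=14

[1,6)=4 [6,13)=3 [14,20)=4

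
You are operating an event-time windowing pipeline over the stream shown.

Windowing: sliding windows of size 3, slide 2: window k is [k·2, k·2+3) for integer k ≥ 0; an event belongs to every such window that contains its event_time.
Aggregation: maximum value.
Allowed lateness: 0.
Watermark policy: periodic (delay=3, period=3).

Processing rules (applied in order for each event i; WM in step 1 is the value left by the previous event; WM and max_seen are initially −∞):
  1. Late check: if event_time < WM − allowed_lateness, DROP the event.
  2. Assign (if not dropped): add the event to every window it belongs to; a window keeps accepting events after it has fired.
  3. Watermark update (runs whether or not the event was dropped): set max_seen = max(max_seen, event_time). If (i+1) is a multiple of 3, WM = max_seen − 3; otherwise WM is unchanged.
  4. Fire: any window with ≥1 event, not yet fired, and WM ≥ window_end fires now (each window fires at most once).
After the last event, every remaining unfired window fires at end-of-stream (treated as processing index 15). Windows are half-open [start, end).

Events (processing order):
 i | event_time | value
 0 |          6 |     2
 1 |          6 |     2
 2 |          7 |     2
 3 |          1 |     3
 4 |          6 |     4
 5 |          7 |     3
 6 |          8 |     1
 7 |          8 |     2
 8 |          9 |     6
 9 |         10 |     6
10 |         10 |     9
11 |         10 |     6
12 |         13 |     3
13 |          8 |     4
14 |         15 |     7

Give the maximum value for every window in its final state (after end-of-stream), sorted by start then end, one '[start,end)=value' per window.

[4,7)=4 [6,9)=4 [8,11)=9 [10,13)=9 [12,15)=3 [14,17)=7

i=0 t=6 v=2: → [6,9),[4,7); WM=−∞
i=1 t=6 v=2: → [6,9),[4,7); WM=−∞
i=2 t=7 v=2: → [6,9); WM=4
i=3 t=1 v=3: DROP (t<4-0); WM=4
i=4 t=6 v=4: → [6,9),[4,7); WM=4
i=5 t=7 v=3: → [6,9); WM=4
i=6 t=8 v=1: → [8,11),[6,9); WM=4
i=7 t=8 v=2: → [8,11),[6,9); WM=4
i=8 t=9 v=6: → [8,11); WM=6
i=9 t=10 v=6: → [10,13),[8,11); WM=6
i=10 t=10 v=9: → [10,13),[8,11); WM=6
i=11 t=10 v=6: → [10,13),[8,11); WM=7; [4,7) fires=4
i=12 t=13 v=3: → [12,15); WM=7
i=13 t=8 v=4: → [8,11),[6,9); WM=7
i=14 t=15 v=7: → [14,17); WM=12; [6,9) fires=4 [8,11) fires=9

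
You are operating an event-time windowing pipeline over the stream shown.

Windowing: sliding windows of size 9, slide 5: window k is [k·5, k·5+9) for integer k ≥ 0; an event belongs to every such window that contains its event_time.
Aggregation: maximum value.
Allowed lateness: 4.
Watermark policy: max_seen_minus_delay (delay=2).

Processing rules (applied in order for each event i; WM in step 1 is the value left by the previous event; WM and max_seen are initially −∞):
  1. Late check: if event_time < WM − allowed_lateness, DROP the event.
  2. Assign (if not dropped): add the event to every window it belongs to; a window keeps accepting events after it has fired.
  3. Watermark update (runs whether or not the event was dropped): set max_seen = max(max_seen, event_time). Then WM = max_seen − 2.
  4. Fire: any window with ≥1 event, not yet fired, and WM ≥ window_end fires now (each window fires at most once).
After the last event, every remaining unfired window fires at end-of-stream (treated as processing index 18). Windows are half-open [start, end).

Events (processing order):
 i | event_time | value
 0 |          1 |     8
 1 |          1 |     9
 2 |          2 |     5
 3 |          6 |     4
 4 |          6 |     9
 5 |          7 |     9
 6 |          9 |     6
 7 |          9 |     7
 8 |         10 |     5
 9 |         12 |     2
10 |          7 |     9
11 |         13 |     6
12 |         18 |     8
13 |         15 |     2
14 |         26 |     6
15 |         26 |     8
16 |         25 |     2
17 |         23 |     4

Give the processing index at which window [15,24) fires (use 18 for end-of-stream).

14

i=0 t=1 v=8: → [0,9); WM=-1
i=1 t=1 v=9: → [0,9); WM=-1
i=2 t=2 v=5: → [0,9); WM=0
i=3 t=6 v=4: → [5,14),[0,9); WM=4
i=4 t=6 v=9: → [5,14),[0,9); WM=4
i=5 t=7 v=9: → [5,14),[0,9); WM=5
i=6 t=9 v=6: → [5,14); WM=7
i=7 t=9 v=7: → [5,14); WM=7
i=8 t=10 v=5: → [10,19),[5,14); WM=8
i=9 t=12 v=2: → [10,19),[5,14); WM=10; [0,9) fires=9
i=10 t=7 v=9: → [5,14),[0,9); WM=10
i=11 t=13 v=6: → [10,19),[5,14); WM=11
i=12 t=18 v=8: → [15,24),[10,19); WM=16; [5,14) fires=9
i=13 t=15 v=2: → [15,24),[10,19); WM=16
i=14 t=26 v=6: → [25,34),[20,29); WM=24; [10,19) fires=8 [15,24) fires=8
i=15 t=26 v=8: → [25,34),[20,29); WM=24
i=16 t=25 v=2: → [25,34),[20,29); WM=24
i=17 t=23 v=4: → [20,29),[15,24); WM=24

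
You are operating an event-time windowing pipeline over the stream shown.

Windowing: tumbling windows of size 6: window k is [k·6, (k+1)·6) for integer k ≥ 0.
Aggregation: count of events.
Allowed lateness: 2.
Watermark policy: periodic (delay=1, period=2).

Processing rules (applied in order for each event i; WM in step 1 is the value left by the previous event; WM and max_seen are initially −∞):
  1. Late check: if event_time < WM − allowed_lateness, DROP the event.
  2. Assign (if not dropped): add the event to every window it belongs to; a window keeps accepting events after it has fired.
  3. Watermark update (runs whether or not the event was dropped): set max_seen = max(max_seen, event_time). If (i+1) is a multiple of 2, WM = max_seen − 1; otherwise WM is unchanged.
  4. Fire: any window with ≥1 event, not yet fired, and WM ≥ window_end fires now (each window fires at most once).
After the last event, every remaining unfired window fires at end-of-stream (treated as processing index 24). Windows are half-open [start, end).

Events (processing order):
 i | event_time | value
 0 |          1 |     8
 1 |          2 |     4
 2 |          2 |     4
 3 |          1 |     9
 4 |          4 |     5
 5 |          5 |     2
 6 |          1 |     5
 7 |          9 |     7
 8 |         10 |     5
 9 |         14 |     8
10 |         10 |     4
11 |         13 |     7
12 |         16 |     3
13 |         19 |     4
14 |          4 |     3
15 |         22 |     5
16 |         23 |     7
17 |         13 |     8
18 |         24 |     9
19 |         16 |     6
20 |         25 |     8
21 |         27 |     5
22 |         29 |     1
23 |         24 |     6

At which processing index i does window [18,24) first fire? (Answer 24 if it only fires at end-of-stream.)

i=0 t=1 v=8: → [0,6); WM=−∞
i=1 t=2 v=4: → [0,6); WM=1
i=2 t=2 v=4: → [0,6); WM=1
i=3 t=1 v=9: → [0,6); WM=1
i=4 t=4 v=5: → [0,6); WM=1
i=5 t=5 v=2: → [0,6); WM=4
i=6 t=1 v=5: DROP (t<4-2); WM=4
i=7 t=9 v=7: → [6,12); WM=8; [0,6) fires=6
i=8 t=10 v=5: → [6,12); WM=8
i=9 t=14 v=8: → [12,18); WM=13; [6,12) fires=2
i=10 t=10 v=4: DROP (t<13-2); WM=13
i=11 t=13 v=7: → [12,18); WM=13
i=12 t=16 v=3: → [12,18); WM=13
i=13 t=19 v=4: → [18,24); WM=18; [12,18) fires=3
i=14 t=4 v=3: DROP (t<18-2); WM=18
i=15 t=22 v=5: → [18,24); WM=21
i=16 t=23 v=7: → [18,24); WM=21
i=17 t=13 v=8: DROP (t<21-2); WM=22
i=18 t=24 v=9: → [24,30); WM=22
i=19 t=16 v=6: DROP (t<22-2); WM=23
i=20 t=25 v=8: → [24,30); WM=23
i=21 t=27 v=5: → [24,30); WM=26; [18,24) fires=3
i=22 t=29 v=1: → [24,30); WM=26
i=23 t=24 v=6: → [24,30); WM=28

21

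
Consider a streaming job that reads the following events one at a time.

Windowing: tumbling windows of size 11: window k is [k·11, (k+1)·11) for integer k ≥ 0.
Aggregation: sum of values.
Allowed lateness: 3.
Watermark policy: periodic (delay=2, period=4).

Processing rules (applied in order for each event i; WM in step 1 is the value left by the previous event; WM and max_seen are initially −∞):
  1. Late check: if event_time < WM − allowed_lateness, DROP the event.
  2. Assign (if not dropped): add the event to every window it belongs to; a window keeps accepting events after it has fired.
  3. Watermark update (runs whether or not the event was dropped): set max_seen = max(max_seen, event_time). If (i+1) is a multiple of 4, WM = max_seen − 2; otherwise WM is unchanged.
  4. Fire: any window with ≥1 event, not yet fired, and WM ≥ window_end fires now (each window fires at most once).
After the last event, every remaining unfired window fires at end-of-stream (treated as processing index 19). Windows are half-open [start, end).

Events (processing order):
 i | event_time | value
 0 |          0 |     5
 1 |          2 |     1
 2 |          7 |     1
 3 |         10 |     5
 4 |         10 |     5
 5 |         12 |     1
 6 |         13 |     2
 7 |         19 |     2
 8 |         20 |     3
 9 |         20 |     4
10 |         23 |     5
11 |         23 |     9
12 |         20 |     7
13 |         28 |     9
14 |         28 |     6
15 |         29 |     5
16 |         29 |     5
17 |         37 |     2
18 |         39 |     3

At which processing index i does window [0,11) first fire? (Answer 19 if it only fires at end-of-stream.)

7

i=0 t=0 v=5: → [0,11); WM=−∞
i=1 t=2 v=1: → [0,11); WM=−∞
i=2 t=7 v=1: → [0,11); WM=−∞
i=3 t=10 v=5: → [0,11); WM=8
i=4 t=10 v=5: → [0,11); WM=8
i=5 t=12 v=1: → [11,22); WM=8
i=6 t=13 v=2: → [11,22); WM=8
i=7 t=19 v=2: → [11,22); WM=17; [0,11) fires=17
i=8 t=20 v=3: → [11,22); WM=17
i=9 t=20 v=4: → [11,22); WM=17
i=10 t=23 v=5: → [22,33); WM=17
i=11 t=23 v=9: → [22,33); WM=21
i=12 t=20 v=7: → [11,22); WM=21
i=13 t=28 v=9: → [22,33); WM=21
i=14 t=28 v=6: → [22,33); WM=21
i=15 t=29 v=5: → [22,33); WM=27; [11,22) fires=19
i=16 t=29 v=5: → [22,33); WM=27
i=17 t=37 v=2: → [33,44); WM=27
i=18 t=39 v=3: → [33,44); WM=27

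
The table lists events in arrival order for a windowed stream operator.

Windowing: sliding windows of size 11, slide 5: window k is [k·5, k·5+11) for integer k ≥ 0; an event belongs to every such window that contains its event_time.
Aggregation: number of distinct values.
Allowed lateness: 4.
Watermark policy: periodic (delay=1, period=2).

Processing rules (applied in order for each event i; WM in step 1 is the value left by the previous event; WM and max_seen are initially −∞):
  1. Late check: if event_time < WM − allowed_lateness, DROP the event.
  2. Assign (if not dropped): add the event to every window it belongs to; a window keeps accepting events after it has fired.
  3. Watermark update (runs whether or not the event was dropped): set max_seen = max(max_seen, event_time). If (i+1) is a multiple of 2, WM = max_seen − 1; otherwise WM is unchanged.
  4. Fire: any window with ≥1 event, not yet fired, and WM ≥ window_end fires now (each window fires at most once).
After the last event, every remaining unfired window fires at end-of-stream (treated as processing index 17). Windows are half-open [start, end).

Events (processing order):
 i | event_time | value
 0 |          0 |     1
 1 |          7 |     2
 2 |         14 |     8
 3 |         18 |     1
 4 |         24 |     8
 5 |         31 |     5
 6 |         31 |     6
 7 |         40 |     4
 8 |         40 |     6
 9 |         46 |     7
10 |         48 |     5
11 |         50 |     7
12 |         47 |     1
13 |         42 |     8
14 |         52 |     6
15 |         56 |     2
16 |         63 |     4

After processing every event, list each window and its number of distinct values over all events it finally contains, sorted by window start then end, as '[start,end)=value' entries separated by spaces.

[0,11)=2 [5,16)=2 [10,21)=2 [15,26)=2 [20,31)=1 [25,36)=2 [30,41)=3 [35,46)=2 [40,51)=5 [45,56)=4 [50,61)=3 [55,66)=2 [60,71)=1

i=0 t=0 v=1: → [0,11); WM=−∞
i=1 t=7 v=2: → [5,16),[0,11); WM=6
i=2 t=14 v=8: → [10,21),[5,16); WM=6
i=3 t=18 v=1: → [15,26),[10,21); WM=17; [0,11) fires=2 [5,16) fires=2
i=4 t=24 v=8: → [20,31),[15,26); WM=17
i=5 t=31 v=5: → [30,41),[25,36); WM=30; [10,21) fires=2 [15,26) fires=2
i=6 t=31 v=6: → [30,41),[25,36); WM=30
i=7 t=40 v=4: → [40,51),[35,46),[30,41); WM=39; [20,31) fires=1 [25,36) fires=2
i=8 t=40 v=6: → [40,51),[35,46),[30,41); WM=39
i=9 t=46 v=7: → [45,56),[40,51); WM=45; [30,41) fires=3
i=10 t=48 v=5: → [45,56),[40,51); WM=45
i=11 t=50 v=7: → [50,61),[45,56),[40,51); WM=49; [35,46) fires=2
i=12 t=47 v=1: → [45,56),[40,51); WM=49
i=13 t=42 v=8: DROP (t<49-4); WM=49
i=14 t=52 v=6: → [50,61),[45,56); WM=49
i=15 t=56 v=2: → [55,66),[50,61); WM=55; [40,51) fires=5
i=16 t=63 v=4: → [60,71),[55,66); WM=55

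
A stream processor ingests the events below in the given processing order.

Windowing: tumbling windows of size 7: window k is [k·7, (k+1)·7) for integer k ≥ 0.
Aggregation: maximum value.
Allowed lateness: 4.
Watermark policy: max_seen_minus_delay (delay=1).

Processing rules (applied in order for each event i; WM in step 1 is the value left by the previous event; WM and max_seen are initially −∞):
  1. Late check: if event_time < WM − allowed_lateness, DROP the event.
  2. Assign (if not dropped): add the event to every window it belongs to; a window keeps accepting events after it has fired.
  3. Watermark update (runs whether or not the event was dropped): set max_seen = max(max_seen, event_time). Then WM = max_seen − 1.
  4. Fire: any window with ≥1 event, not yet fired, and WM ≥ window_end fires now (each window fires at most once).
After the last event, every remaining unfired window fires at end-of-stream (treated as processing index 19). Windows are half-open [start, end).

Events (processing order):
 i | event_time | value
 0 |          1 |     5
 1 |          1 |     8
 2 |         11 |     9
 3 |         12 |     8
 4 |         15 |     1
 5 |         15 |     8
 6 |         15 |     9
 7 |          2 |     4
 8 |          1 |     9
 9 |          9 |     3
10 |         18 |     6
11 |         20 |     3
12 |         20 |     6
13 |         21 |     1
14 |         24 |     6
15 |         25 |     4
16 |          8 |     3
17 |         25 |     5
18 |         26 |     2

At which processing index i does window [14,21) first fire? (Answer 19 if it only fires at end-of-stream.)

14

i=0 t=1 v=5: → [0,7); WM=0
i=1 t=1 v=8: → [0,7); WM=0
i=2 t=11 v=9: → [7,14); WM=10; [0,7) fires=8
i=3 t=12 v=8: → [7,14); WM=11
i=4 t=15 v=1: → [14,21); WM=14; [7,14) fires=9
i=5 t=15 v=8: → [14,21); WM=14
i=6 t=15 v=9: → [14,21); WM=14
i=7 t=2 v=4: DROP (t<14-4); WM=14
i=8 t=1 v=9: DROP (t<14-4); WM=14
i=9 t=9 v=3: DROP (t<14-4); WM=14
i=10 t=18 v=6: → [14,21); WM=17
i=11 t=20 v=3: → [14,21); WM=19
i=12 t=20 v=6: → [14,21); WM=19
i=13 t=21 v=1: → [21,28); WM=20
i=14 t=24 v=6: → [21,28); WM=23; [14,21) fires=9
i=15 t=25 v=4: → [21,28); WM=24
i=16 t=8 v=3: DROP (t<24-4); WM=24
i=17 t=25 v=5: → [21,28); WM=24
i=18 t=26 v=2: → [21,28); WM=25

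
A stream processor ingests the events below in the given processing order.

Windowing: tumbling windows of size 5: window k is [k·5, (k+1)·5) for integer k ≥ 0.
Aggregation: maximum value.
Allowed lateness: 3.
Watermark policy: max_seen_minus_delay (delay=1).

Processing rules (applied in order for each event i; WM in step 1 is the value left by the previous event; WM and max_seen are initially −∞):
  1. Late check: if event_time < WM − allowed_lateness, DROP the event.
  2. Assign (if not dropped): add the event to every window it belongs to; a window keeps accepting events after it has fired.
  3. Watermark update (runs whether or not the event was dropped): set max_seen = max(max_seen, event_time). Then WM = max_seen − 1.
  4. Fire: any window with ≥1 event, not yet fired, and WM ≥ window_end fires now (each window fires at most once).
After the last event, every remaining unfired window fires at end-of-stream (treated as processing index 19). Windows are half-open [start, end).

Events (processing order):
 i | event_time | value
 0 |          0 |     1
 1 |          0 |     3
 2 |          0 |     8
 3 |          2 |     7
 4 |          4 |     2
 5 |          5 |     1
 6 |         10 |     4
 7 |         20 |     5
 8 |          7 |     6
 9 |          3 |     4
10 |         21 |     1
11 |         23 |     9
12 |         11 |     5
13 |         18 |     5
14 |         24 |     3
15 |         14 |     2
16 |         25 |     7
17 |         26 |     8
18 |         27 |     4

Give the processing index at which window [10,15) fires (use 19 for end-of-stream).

i=0 t=0 v=1: → [0,5); WM=-1
i=1 t=0 v=3: → [0,5); WM=-1
i=2 t=0 v=8: → [0,5); WM=-1
i=3 t=2 v=7: → [0,5); WM=1
i=4 t=4 v=2: → [0,5); WM=3
i=5 t=5 v=1: → [5,10); WM=4
i=6 t=10 v=4: → [10,15); WM=9; [0,5) fires=8
i=7 t=20 v=5: → [20,25); WM=19; [5,10) fires=1 [10,15) fires=4
i=8 t=7 v=6: DROP (t<19-3); WM=19
i=9 t=3 v=4: DROP (t<19-3); WM=19
i=10 t=21 v=1: → [20,25); WM=20
i=11 t=23 v=9: → [20,25); WM=22
i=12 t=11 v=5: DROP (t<22-3); WM=22
i=13 t=18 v=5: DROP (t<22-3); WM=22
i=14 t=24 v=3: → [20,25); WM=23
i=15 t=14 v=2: DROP (t<23-3); WM=23
i=16 t=25 v=7: → [25,30); WM=24
i=17 t=26 v=8: → [25,30); WM=25; [20,25) fires=9
i=18 t=27 v=4: → [25,30); WM=26

7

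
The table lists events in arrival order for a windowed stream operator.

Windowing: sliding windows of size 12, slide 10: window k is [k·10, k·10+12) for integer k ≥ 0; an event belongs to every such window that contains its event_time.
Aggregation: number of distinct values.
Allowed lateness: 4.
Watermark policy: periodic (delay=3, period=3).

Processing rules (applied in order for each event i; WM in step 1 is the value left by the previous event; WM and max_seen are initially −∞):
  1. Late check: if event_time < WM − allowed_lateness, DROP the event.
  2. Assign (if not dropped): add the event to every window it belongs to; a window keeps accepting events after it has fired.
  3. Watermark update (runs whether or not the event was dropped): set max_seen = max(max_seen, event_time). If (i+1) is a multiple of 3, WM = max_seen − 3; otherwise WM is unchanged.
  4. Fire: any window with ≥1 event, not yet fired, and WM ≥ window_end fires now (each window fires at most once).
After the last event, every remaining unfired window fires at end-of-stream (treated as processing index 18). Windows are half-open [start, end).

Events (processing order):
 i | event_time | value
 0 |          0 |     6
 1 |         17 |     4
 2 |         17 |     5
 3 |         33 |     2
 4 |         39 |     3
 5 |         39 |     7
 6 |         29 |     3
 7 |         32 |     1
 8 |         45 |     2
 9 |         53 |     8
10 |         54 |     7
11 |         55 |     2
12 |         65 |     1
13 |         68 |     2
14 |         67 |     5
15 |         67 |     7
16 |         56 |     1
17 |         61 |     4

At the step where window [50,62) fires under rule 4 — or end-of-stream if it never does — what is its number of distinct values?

3

i=0 t=0 v=6: → [0,12); WM=−∞
i=1 t=17 v=4: → [10,22); WM=−∞
i=2 t=17 v=5: → [10,22); WM=14; [0,12) fires=1
i=3 t=33 v=2: → [30,42); WM=14
i=4 t=39 v=3: → [30,42); WM=14
i=5 t=39 v=7: → [30,42); WM=36; [10,22) fires=2
i=6 t=29 v=3: DROP (t<36-4); WM=36
i=7 t=32 v=1: → [30,42); WM=36
i=8 t=45 v=2: → [40,52); WM=42; [30,42) fires=4
i=9 t=53 v=8: → [50,62); WM=42
i=10 t=54 v=7: → [50,62); WM=42
i=11 t=55 v=2: → [50,62); WM=52; [40,52) fires=1
i=12 t=65 v=1: → [60,72); WM=52
i=13 t=68 v=2: → [60,72); WM=52
i=14 t=67 v=5: → [60,72); WM=65; [50,62) fires=3
i=15 t=67 v=7: → [60,72); WM=65
i=16 t=56 v=1: DROP (t<65-4); WM=65
i=17 t=61 v=4: → [60,72),[50,62); WM=65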